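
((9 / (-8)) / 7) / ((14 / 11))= -99 / 784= -0.13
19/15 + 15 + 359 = 5629/15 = 375.27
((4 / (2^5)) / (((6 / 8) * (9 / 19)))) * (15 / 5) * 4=38 / 9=4.22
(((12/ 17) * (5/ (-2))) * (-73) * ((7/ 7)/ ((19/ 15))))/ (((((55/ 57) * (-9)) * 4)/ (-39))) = 42705/ 374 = 114.18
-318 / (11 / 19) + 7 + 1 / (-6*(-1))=-35779 / 66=-542.11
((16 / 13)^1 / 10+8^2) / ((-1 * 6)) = -10.69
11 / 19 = 0.58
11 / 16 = 0.69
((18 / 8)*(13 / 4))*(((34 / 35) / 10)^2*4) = 33813 / 122500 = 0.28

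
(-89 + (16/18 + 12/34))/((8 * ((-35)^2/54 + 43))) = -40281/241196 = -0.17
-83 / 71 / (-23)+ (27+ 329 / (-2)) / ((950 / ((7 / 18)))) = -12197 / 2233944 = -0.01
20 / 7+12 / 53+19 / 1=8193 / 371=22.08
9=9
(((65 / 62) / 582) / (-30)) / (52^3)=-1 / 2341707264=-0.00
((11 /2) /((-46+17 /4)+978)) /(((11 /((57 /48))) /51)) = 969 /29960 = 0.03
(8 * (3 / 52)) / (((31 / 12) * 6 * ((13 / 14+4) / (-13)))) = -0.08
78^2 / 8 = 1521 / 2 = 760.50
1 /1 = 1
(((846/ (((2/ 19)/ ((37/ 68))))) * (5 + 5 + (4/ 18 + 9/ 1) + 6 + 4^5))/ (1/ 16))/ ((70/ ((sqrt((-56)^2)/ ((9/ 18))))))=9984197216/ 85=117461143.72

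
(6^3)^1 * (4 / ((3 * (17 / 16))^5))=33554432 / 12778713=2.63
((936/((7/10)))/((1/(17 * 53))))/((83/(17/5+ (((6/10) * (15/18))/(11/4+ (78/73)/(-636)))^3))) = 2210172032847982112208/44704802510026897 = 49439.25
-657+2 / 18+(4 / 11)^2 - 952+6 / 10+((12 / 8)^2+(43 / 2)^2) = -12454421 / 10890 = -1143.66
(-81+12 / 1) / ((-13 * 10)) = 69 / 130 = 0.53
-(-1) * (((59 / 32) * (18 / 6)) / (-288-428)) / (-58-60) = 3 / 45824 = 0.00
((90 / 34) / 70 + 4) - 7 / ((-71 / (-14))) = 44907 / 16898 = 2.66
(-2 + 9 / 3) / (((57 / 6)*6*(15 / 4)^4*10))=128 / 14428125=0.00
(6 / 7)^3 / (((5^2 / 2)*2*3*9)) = 8 / 8575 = 0.00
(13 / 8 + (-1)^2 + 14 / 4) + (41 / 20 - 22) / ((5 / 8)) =-5159 / 200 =-25.80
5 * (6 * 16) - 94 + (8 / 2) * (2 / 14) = 2706 / 7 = 386.57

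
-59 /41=-1.44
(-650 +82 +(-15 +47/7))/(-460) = 2017/1610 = 1.25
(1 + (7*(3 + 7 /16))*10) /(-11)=-1933 /88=-21.97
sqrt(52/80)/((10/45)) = 9*sqrt(65)/20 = 3.63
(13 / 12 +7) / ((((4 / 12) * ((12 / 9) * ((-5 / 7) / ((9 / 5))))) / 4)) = -183.33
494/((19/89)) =2314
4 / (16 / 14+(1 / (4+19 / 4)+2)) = 1.23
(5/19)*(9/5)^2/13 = 81/1235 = 0.07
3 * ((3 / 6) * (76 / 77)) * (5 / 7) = 570 / 539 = 1.06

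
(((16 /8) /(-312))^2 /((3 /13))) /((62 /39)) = 1 /8928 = 0.00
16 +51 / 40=691 / 40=17.28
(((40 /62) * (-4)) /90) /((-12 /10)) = 20 /837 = 0.02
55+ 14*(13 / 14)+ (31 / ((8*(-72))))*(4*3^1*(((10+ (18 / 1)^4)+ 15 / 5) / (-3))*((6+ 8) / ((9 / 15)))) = 113927753 / 216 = 527443.30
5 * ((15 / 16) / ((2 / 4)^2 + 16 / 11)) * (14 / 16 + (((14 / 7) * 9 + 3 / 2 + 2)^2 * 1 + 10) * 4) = 166309 / 32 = 5197.16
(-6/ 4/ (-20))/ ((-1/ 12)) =-9/ 10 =-0.90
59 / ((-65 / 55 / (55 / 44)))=-3245 / 52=-62.40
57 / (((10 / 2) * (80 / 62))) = 1767 / 200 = 8.84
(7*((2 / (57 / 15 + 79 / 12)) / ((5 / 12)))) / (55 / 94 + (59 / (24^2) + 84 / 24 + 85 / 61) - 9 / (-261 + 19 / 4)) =487490918400 / 846055781593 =0.58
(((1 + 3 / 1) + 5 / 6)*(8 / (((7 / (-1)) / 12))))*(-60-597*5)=201840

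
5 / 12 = 0.42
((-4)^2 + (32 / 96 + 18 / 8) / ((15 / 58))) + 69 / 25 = 12937 / 450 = 28.75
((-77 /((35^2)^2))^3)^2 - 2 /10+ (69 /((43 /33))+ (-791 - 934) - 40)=-1712.25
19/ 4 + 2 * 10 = 99/ 4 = 24.75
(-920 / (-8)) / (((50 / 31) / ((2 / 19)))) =7.51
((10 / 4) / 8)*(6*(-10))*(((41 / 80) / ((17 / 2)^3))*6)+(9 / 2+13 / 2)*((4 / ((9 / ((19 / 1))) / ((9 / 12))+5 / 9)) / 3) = 48912681 / 3989356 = 12.26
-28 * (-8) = 224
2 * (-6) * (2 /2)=-12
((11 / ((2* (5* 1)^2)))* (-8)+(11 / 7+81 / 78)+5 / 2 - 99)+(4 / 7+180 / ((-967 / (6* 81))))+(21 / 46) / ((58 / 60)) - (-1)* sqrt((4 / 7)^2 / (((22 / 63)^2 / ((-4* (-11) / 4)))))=-179.64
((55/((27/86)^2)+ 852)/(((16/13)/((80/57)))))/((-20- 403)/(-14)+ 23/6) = 7195216/152361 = 47.22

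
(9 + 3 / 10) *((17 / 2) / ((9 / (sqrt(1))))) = 527 / 60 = 8.78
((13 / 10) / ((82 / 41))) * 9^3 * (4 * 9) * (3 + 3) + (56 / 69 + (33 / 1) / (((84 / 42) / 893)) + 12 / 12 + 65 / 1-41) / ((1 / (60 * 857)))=87293920984 / 115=759077573.77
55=55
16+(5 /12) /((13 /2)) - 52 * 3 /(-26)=1721 /78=22.06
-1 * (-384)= 384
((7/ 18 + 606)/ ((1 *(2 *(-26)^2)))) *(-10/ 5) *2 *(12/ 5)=-2183/ 507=-4.31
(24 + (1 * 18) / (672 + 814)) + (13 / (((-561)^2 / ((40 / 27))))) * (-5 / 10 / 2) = 151603212157 / 6313617981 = 24.01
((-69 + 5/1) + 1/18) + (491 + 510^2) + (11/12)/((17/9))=159442855/612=260527.54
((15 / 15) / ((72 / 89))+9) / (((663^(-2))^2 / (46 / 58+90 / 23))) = 49667283542938347 / 5336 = 9307961683459.21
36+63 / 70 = 369 / 10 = 36.90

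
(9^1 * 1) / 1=9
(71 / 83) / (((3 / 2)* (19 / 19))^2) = 284 / 747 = 0.38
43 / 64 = 0.67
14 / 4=7 / 2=3.50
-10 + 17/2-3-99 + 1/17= -3517/34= -103.44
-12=-12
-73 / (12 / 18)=-219 / 2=-109.50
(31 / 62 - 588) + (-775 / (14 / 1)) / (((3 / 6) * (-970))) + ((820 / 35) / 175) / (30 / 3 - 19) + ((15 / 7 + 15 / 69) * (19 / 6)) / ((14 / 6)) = -14369375509 / 24596775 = -584.20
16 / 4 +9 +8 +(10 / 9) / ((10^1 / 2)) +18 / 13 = 2645 / 117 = 22.61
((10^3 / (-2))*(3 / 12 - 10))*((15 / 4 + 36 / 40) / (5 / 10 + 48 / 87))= 2629575 / 122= 21553.89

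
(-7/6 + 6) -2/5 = 133/30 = 4.43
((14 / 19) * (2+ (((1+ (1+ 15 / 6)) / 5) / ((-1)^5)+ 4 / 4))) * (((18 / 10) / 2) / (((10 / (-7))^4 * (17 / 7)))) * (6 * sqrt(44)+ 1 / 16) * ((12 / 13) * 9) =600362847 / 8398000000+ 1801088541 * sqrt(11) / 131218750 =45.59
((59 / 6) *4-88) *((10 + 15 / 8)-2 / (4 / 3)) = -6059 / 12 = -504.92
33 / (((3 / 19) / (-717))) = -149853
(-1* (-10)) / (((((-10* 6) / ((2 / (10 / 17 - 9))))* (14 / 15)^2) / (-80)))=-25500 / 7007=-3.64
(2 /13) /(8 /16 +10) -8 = -2180 /273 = -7.99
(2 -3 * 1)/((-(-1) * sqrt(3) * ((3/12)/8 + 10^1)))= -32 * sqrt(3)/963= -0.06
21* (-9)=-189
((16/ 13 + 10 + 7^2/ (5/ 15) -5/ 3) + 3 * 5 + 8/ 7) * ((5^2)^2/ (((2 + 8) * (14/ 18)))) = 17680875/ 1274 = 13878.24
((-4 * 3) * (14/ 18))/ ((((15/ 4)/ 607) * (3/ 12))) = -271936/ 45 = -6043.02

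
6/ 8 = 3/ 4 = 0.75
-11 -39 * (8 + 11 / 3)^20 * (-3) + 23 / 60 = 1978491710412895227432168714278669 / 7748409780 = 255341646426564603741462.00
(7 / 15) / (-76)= -7 / 1140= -0.01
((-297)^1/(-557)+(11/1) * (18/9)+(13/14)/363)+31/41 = 2703199237/116057634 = 23.29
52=52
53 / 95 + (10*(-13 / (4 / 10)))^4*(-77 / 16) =-81610826171027 / 1520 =-53691333007.25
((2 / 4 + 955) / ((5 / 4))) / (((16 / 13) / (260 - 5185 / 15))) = -2128217 / 40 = -53205.42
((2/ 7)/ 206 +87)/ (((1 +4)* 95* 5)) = 62728/ 1712375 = 0.04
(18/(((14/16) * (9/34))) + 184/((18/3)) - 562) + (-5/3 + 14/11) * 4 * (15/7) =-105566/231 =-457.00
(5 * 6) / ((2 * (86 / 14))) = 105 / 43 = 2.44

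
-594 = -594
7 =7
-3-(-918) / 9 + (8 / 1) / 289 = 28619 / 289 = 99.03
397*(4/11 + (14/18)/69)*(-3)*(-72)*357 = 2903743752/253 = 11477248.03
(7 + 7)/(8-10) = -7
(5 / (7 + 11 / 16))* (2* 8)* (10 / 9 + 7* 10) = 740.02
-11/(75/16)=-176/75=-2.35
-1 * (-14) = 14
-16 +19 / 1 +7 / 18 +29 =583 / 18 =32.39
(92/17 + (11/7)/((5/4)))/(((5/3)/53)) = 630912/2975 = 212.07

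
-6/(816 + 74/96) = -288/39205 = -0.01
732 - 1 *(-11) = 743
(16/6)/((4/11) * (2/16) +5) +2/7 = 1898/2331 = 0.81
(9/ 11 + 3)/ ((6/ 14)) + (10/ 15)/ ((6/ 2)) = 904/ 99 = 9.13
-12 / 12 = -1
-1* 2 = -2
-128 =-128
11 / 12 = 0.92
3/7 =0.43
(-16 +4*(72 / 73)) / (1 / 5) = -4400 / 73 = -60.27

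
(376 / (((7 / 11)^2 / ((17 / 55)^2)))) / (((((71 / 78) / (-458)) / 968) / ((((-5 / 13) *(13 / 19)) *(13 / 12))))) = 4070832489152 / 330505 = 12317007.27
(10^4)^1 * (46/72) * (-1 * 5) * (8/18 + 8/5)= -5290000/81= -65308.64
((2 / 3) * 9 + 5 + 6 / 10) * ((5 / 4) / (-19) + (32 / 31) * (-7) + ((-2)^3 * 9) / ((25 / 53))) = -273179159 / 147250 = -1855.21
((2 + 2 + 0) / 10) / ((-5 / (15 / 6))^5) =-1 / 80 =-0.01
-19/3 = -6.33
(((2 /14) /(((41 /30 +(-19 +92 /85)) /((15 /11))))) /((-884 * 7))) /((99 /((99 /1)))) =225 /118292174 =0.00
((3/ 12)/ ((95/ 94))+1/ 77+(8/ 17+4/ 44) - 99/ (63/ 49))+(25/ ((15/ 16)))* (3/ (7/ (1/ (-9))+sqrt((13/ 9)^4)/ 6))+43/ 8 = -2183440042747/ 30291883160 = -72.08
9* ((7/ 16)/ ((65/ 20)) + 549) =4942.21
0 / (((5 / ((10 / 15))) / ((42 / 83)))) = 0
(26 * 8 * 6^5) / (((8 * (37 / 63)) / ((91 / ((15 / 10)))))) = 772716672 / 37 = 20884234.38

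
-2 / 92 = -1 / 46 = -0.02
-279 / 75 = -3.72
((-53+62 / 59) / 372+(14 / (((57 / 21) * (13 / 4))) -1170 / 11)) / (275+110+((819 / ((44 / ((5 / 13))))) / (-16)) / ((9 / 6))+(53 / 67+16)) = -3353452027064 / 12832967259645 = -0.26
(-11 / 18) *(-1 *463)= 5093 / 18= 282.94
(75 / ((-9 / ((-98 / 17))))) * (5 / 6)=6125 / 153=40.03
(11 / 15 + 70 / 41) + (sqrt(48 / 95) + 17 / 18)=4* sqrt(285) / 95 + 12491 / 3690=4.10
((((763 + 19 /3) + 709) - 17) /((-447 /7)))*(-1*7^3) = 10525984 /1341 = 7849.35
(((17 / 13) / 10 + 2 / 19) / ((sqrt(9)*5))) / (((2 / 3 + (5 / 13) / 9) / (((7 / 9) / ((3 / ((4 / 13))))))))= 8162 / 4612725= 0.00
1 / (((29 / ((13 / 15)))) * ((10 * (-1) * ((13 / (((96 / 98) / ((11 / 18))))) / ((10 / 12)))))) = -0.00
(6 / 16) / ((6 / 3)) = 3 / 16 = 0.19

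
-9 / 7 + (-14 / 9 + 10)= 451 / 63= 7.16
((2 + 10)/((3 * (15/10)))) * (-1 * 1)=-2.67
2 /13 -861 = -11191 /13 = -860.85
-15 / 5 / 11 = -3 / 11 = -0.27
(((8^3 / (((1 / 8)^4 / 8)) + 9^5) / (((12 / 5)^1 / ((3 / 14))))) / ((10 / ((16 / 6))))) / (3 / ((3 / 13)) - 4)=16836265 / 378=44540.38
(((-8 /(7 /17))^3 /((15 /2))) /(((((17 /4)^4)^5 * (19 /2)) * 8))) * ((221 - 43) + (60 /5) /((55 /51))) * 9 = -1254815446176104448 /211794188049449370048416425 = -0.00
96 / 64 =3 / 2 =1.50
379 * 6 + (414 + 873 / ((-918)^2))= 251693665 / 93636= 2688.00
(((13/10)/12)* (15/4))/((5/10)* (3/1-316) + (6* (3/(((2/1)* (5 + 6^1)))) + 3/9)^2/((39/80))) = -552123/208998128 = -0.00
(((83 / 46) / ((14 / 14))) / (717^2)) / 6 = 83 / 141888564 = 0.00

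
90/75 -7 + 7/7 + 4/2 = -14/5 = -2.80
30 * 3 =90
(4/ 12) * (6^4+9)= 435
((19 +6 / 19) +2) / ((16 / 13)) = 5265 / 304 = 17.32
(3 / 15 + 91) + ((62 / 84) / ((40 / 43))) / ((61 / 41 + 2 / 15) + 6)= 5573203 / 61040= 91.30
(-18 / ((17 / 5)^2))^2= 202500 / 83521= 2.42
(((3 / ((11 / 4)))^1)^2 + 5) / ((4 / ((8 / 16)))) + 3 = 3653 / 968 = 3.77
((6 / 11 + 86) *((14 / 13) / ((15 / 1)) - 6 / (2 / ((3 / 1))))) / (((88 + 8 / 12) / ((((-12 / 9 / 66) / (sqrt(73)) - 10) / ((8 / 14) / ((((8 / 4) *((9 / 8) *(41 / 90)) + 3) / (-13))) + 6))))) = 133423276 *sqrt(73) / 229836559095 + 133423276 / 6360497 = 20.98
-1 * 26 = -26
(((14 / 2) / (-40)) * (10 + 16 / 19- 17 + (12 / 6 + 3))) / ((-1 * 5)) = -77 / 1900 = -0.04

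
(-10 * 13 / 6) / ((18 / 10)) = -325 / 27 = -12.04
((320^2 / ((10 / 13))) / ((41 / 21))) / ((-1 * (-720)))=11648 / 123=94.70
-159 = -159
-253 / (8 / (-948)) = 59961 / 2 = 29980.50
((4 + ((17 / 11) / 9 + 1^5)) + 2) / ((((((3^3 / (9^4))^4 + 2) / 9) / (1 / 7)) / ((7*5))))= 12378084623550 / 76709256833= 161.36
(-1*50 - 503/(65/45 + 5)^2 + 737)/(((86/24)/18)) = 3390.14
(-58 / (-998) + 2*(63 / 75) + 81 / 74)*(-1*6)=-7845051 / 461575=-17.00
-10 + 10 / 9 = -80 / 9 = -8.89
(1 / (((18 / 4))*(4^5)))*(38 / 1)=19 / 2304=0.01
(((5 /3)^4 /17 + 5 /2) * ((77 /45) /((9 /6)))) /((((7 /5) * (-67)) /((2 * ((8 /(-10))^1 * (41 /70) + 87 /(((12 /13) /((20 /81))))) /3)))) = -11569802002 /21185895465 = -0.55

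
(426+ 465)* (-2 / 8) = -891 / 4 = -222.75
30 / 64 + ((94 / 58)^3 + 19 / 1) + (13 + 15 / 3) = 32564747 / 780448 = 41.73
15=15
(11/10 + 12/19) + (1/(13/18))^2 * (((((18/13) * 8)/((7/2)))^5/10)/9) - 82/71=104426400873457353/14226747247204310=7.34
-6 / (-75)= 2 / 25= 0.08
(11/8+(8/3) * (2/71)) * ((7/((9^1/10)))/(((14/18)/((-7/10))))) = -17297/1704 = -10.15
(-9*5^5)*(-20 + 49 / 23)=502581.52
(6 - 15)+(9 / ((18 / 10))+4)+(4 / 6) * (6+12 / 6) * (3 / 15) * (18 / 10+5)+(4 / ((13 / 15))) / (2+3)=8.18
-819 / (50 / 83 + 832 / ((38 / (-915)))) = 1291563 / 31592170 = 0.04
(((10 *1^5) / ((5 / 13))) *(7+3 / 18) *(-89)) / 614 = -49751 / 1842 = -27.01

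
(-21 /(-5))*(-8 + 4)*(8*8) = -5376 /5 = -1075.20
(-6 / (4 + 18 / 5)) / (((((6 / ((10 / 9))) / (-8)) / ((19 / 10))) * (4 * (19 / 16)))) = 80 / 171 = 0.47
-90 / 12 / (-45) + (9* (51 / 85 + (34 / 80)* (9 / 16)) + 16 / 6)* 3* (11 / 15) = 217409 / 9600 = 22.65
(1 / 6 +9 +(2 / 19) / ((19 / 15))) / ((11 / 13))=260455 / 23826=10.93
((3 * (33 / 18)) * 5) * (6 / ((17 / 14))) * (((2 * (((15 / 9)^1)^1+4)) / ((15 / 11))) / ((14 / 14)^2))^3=473899888 / 6075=78008.21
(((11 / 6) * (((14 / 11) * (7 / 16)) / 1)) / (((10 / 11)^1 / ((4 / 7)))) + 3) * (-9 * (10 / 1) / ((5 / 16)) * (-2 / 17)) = 10488 / 85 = 123.39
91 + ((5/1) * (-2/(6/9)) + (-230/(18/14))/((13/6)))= -256/39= -6.56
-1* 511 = -511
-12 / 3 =-4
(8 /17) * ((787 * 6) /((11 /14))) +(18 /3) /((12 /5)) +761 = 1343277 /374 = 3591.65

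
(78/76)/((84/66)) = 429/532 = 0.81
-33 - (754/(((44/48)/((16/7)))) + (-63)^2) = -452922/77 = -5882.10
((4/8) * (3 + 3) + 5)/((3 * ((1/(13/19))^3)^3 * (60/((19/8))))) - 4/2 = -6103478195387/3057041347380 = -2.00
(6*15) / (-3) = -30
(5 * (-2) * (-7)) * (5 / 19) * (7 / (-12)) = -1225 / 114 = -10.75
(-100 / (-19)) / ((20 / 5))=25 / 19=1.32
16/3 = 5.33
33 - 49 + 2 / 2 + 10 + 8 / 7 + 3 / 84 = -107 / 28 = -3.82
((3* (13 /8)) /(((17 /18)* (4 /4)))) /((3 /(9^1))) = 1053 /68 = 15.49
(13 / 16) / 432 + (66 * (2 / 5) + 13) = 1361729 / 34560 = 39.40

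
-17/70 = -0.24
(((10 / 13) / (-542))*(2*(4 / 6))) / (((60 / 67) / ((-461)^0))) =-67 / 31707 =-0.00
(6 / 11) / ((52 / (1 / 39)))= 1 / 3718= 0.00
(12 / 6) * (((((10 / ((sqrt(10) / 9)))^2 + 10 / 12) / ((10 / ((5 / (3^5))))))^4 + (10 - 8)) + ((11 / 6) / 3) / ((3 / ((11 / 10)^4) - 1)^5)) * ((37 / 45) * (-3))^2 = 34614316931572694007074961489088845887 / 278084827646429088391213007218543488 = 124.47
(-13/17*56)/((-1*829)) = 728/14093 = 0.05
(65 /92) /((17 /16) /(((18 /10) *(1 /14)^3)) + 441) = 585 /1706278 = 0.00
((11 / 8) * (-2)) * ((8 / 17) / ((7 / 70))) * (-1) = 220 / 17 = 12.94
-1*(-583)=583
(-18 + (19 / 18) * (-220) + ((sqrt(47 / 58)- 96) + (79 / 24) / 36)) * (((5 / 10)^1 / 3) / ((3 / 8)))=-299057 / 1944 + 2 * sqrt(2726) / 261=-153.44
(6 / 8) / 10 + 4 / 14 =101 / 280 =0.36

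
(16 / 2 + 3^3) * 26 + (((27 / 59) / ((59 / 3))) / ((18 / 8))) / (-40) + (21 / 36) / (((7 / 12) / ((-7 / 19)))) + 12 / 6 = 602943839 / 661390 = 911.63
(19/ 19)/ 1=1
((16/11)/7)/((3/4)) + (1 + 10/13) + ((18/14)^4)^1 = 4922404/1030029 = 4.78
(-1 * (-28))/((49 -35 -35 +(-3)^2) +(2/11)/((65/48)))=-715/303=-2.36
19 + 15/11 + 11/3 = 793/33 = 24.03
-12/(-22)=6/11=0.55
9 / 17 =0.53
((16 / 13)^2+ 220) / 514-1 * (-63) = 2754997 / 43433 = 63.43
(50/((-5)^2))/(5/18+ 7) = 36/131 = 0.27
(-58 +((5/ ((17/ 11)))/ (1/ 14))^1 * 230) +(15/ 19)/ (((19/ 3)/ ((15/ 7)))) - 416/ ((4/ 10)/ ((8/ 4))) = 8279.91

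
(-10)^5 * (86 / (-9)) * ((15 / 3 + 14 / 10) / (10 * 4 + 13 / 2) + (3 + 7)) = 8108080000 / 837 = 9687072.88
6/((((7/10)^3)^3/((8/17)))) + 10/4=99430056595/1372022638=72.47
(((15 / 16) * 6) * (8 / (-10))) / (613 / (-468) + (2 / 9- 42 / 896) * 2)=4.69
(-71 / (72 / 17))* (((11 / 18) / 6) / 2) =-13277 / 15552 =-0.85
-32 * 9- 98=-386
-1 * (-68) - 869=-801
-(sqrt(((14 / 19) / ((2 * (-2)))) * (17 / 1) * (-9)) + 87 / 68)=-3 * sqrt(4522) / 38-87 / 68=-6.59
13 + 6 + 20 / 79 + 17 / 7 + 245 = 147475 / 553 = 266.68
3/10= 0.30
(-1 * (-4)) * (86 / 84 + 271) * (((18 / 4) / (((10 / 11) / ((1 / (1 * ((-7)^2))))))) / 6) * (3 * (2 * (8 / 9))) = 97.71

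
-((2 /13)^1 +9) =-119 /13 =-9.15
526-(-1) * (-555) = -29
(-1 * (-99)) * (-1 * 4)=-396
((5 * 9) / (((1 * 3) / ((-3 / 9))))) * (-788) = 3940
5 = 5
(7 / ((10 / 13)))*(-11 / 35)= -143 / 50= -2.86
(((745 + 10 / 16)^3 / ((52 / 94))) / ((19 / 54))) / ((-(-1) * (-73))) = -269335107041625 / 9231872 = -29174484.55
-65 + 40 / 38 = -1215 / 19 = -63.95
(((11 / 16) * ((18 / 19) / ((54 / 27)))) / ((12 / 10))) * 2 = 165 / 304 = 0.54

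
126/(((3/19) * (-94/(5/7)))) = -285/47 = -6.06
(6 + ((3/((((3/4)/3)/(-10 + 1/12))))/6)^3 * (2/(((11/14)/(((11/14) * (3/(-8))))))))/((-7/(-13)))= 21929531/2016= 10877.74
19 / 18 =1.06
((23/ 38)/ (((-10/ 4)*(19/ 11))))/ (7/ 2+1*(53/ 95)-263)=506/ 934781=0.00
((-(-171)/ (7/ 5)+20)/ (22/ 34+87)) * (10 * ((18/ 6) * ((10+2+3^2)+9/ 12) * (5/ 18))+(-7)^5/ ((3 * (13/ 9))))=-650412197/ 108472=-5996.13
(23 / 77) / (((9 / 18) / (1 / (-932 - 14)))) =-23 / 36421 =-0.00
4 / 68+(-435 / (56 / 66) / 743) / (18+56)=1295461 / 26171432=0.05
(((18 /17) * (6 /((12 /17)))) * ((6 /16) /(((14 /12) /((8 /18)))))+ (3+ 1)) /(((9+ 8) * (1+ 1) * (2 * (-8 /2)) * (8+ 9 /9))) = -37 /17136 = -0.00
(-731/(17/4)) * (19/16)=-817/4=-204.25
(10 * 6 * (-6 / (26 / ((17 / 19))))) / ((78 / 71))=-36210 / 3211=-11.28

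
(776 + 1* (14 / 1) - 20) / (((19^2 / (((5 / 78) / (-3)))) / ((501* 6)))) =-642950 / 4693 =-137.00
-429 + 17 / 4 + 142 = -1131 / 4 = -282.75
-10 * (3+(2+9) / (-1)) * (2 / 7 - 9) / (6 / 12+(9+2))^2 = -19520 / 3703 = -5.27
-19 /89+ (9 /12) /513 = -12907 /60876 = -0.21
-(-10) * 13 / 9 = 130 / 9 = 14.44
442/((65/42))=1428/5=285.60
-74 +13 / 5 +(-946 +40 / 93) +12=-467311 / 465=-1004.97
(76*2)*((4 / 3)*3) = 608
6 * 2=12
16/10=8/5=1.60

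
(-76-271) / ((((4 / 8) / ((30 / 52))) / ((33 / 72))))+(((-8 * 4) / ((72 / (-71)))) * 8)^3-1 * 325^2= 1211692897427 / 75816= 15982020.91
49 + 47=96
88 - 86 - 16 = -14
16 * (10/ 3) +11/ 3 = 57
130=130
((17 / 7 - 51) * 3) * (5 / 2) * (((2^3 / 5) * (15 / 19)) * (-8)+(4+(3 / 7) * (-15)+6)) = 2215950 / 931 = 2380.18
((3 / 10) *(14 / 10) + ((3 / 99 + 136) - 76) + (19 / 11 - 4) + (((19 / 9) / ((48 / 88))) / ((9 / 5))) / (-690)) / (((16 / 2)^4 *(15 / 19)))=20386093301 / 1133180928000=0.02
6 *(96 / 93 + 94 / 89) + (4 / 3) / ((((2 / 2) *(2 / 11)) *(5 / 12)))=415652 / 13795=30.13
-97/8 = -12.12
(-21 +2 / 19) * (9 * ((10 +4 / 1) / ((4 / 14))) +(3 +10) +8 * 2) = -186590 / 19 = -9820.53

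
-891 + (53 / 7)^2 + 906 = 3544 / 49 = 72.33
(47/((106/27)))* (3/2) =3807/212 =17.96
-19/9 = -2.11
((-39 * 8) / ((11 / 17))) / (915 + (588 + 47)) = -0.31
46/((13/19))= 874/13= 67.23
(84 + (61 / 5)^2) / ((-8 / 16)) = -465.68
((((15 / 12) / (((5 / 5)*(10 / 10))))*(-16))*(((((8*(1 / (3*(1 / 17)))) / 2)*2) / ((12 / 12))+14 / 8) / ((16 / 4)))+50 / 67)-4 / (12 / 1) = -62981 / 268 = -235.00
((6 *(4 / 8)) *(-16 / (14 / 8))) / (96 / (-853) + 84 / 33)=-450384 / 39949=-11.27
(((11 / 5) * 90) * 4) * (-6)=-4752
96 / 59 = 1.63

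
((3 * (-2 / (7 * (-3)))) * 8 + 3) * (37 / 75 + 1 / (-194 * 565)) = 30010663 / 11509050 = 2.61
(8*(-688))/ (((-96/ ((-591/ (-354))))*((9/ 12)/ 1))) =67768/ 531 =127.62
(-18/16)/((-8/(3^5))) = 2187/64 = 34.17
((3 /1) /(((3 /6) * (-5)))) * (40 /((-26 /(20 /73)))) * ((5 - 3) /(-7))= -0.14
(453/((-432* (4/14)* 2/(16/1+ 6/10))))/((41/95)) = -1666889/23616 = -70.58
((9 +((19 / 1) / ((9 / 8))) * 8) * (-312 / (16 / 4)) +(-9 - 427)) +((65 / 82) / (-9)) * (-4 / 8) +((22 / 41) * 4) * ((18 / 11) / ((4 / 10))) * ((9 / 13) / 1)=-223934395 / 19188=-11670.54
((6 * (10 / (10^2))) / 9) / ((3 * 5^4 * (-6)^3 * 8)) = -1 / 48600000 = -0.00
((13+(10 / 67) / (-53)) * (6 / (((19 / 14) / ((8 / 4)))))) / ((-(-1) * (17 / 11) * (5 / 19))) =85290744 / 301835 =282.57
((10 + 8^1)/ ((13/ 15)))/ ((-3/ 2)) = -180/ 13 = -13.85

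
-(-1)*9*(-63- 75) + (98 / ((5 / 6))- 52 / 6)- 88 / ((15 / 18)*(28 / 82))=-151444 / 105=-1442.32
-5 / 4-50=-205 / 4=-51.25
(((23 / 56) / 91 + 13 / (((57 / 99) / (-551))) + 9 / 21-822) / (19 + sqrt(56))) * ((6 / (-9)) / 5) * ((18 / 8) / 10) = 3852404337 / 155428000-202758123 * sqrt(14) / 77714000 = 15.02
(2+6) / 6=4 / 3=1.33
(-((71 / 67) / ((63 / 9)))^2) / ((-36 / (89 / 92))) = 448649 / 728510832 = 0.00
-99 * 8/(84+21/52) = -1248/133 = -9.38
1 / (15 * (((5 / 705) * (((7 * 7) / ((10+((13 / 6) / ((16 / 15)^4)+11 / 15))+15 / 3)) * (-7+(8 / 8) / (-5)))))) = -1608509999 / 3468165120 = -0.46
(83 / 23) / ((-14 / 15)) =-1245 / 322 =-3.87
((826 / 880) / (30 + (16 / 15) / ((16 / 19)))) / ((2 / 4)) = 177 / 2948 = 0.06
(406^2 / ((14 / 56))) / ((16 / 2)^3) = 41209 / 32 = 1287.78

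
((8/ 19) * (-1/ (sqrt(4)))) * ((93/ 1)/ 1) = -372/ 19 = -19.58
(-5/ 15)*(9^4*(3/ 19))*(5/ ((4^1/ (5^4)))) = -20503125/ 76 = -269777.96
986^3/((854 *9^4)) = 171.08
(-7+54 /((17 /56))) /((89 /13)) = 37765 /1513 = 24.96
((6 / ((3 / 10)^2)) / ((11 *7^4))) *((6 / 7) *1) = 400 / 184877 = 0.00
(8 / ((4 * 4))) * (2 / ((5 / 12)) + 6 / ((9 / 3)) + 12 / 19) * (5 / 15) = 353 / 285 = 1.24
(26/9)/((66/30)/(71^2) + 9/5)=65533/40842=1.60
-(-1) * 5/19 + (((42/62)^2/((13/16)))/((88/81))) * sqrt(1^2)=2044513/2611037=0.78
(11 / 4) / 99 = 1 / 36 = 0.03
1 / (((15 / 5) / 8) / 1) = 8 / 3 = 2.67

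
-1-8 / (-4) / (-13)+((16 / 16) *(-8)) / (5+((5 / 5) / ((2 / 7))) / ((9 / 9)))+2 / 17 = -437 / 221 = -1.98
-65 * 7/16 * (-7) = 3185/16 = 199.06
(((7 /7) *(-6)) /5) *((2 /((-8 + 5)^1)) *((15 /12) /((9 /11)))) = 11 /9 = 1.22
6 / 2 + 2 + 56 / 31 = 211 / 31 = 6.81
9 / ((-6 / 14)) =-21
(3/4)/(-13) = -3/52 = -0.06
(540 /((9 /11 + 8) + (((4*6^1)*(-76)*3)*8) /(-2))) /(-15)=-396 /240865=-0.00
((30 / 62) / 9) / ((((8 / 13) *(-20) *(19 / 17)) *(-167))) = 0.00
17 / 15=1.13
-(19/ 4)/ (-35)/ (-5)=-19/ 700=-0.03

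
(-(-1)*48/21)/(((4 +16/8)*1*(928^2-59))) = 8/18083625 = 0.00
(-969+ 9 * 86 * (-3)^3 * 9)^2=35740280601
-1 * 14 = -14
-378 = -378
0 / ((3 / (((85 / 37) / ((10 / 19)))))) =0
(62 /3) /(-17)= -62 /51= -1.22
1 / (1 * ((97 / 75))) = 75 / 97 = 0.77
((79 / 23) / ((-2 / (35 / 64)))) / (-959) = 395 / 403328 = 0.00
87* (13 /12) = 94.25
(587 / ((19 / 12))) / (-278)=-1.33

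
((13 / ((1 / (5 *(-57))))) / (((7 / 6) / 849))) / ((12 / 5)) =-15727725 / 14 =-1123408.93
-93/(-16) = 93/16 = 5.81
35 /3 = 11.67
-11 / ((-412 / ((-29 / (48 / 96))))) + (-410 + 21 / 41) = -3471613 / 8446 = -411.04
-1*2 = -2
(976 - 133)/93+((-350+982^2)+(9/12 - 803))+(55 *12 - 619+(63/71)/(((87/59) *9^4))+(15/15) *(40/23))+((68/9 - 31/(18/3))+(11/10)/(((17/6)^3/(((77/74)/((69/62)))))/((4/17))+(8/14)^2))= 30870634539830267751957121/32049213827987686500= 963225.95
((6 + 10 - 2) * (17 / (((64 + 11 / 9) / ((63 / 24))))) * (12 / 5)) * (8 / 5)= 539784 / 14675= 36.78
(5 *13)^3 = 274625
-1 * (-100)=100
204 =204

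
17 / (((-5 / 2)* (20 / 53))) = -18.02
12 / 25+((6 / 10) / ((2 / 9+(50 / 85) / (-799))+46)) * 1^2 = 0.49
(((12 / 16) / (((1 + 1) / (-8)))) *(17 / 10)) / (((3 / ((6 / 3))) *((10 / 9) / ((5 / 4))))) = -153 / 40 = -3.82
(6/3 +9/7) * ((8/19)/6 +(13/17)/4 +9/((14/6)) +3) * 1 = 4442197/189924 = 23.39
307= 307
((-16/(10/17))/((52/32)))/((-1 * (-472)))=-136/3835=-0.04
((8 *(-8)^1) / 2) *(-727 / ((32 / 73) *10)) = 53071 / 10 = 5307.10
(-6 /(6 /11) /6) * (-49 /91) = 77 /78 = 0.99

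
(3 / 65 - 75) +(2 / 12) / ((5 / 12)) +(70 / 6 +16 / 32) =-24331 / 390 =-62.39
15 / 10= 3 / 2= 1.50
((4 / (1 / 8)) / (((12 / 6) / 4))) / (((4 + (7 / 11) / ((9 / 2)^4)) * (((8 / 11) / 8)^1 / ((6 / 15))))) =25404192 / 360995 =70.37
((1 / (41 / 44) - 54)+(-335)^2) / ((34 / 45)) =206957475 / 1394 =148463.04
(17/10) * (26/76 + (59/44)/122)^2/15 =22047914873/1560355209600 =0.01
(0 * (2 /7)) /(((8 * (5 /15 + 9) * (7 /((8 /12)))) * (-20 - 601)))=0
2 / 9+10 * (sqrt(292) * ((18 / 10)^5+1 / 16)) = 2 / 9+947909 * sqrt(73) / 2500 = 3239.80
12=12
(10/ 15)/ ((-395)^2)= 2/ 468075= 0.00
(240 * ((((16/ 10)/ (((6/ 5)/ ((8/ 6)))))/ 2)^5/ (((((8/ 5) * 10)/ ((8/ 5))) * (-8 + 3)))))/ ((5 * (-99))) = 262144/ 48715425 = 0.01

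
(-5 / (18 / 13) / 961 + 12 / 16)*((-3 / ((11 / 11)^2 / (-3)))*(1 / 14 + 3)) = 1110131 / 53816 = 20.63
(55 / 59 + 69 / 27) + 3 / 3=2383 / 531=4.49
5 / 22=0.23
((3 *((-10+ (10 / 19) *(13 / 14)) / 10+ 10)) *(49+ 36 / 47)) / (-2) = -16889919 / 25004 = -675.49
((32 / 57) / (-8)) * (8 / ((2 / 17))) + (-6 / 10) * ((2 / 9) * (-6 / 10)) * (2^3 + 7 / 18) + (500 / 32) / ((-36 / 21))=-1807867 / 136800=-13.22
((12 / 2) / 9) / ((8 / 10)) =5 / 6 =0.83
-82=-82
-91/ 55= -1.65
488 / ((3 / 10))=1626.67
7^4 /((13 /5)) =12005 /13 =923.46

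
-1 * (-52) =52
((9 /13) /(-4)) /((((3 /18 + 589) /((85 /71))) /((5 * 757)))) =-1737315 /1305122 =-1.33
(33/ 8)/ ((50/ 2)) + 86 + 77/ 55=87.56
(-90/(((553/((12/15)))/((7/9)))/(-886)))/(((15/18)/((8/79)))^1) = 340224/31205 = 10.90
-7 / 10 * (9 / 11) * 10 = -63 / 11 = -5.73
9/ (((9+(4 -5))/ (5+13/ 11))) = 153/ 22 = 6.95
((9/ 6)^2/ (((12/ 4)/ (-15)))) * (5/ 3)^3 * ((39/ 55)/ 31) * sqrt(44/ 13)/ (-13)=125 * sqrt(143)/ 8866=0.17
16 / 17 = 0.94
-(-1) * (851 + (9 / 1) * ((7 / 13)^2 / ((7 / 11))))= 144512 / 169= 855.10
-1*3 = -3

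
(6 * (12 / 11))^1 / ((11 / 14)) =1008 / 121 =8.33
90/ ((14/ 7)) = 45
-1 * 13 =-13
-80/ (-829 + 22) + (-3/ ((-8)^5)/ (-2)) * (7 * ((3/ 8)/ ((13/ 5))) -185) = 591585355/ 5500305408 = 0.11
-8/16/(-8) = 0.06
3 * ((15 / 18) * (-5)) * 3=-37.50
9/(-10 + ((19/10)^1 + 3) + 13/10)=-45/19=-2.37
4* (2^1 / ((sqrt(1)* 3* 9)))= 8 / 27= 0.30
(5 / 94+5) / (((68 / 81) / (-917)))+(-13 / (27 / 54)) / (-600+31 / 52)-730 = -1245122310231 / 199232248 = -6249.60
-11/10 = -1.10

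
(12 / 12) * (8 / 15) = 8 / 15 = 0.53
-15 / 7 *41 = -615 / 7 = -87.86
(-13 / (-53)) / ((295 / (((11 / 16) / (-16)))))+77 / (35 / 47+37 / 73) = 528711852339 / 8593496320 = 61.52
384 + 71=455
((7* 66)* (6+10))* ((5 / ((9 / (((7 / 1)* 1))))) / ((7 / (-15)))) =-61600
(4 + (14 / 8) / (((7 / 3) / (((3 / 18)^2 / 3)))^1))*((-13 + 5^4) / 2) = 9809 / 8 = 1226.12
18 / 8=9 / 4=2.25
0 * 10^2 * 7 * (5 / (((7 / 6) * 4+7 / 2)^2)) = 0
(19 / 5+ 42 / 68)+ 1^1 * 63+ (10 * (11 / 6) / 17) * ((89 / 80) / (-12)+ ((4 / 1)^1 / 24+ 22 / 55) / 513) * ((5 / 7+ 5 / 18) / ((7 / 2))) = 746432495069 / 11076367680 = 67.39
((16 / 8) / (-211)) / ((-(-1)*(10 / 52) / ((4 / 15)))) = -208 / 15825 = -0.01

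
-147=-147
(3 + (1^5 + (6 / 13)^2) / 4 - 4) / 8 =-471 / 5408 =-0.09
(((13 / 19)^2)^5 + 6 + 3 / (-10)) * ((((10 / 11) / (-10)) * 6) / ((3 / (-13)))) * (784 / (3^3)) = 3575856693561194224 / 9104633392834485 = 392.75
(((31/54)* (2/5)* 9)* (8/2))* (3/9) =124/45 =2.76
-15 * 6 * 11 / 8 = -495 / 4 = -123.75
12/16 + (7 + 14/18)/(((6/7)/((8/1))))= 7921/108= 73.34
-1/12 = -0.08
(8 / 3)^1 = 8 / 3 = 2.67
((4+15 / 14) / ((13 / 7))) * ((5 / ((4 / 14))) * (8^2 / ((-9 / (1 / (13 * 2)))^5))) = -2485 / 570036489282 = -0.00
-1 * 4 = -4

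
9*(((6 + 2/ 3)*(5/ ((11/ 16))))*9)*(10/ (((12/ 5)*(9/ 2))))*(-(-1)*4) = 160000/ 11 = 14545.45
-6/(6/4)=-4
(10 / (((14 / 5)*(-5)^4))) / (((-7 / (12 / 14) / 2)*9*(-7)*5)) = 4 / 900375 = 0.00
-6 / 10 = -3 / 5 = -0.60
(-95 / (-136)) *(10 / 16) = 475 / 1088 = 0.44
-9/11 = -0.82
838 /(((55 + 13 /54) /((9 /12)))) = 33939 /2983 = 11.38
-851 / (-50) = 851 / 50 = 17.02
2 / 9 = 0.22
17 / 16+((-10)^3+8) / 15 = -15617 / 240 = -65.07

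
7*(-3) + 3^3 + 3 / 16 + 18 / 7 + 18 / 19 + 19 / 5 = 143707 / 10640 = 13.51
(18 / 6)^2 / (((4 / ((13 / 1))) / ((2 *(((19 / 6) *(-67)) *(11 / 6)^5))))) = -2665232999 / 10368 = -257063.37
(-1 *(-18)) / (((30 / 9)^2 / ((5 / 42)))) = 27 / 140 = 0.19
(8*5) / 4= 10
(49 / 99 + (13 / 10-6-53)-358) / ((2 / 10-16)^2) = -1.66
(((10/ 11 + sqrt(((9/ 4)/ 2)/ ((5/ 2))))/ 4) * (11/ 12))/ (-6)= -5/ 144 - 11 * sqrt(5)/ 960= -0.06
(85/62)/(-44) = -0.03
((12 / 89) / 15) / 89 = 4 / 39605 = 0.00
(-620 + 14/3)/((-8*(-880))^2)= -923/74342400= -0.00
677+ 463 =1140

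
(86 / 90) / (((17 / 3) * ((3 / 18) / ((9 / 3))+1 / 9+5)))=86 / 2635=0.03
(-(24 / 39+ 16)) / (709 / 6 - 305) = 1296 / 14573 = 0.09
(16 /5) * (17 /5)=272 /25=10.88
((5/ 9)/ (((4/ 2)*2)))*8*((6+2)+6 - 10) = 40/ 9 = 4.44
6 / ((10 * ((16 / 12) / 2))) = 0.90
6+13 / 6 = 49 / 6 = 8.17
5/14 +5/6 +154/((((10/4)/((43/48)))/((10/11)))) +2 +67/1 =1685/14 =120.36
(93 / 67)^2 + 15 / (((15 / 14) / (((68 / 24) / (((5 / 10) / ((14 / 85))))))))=1009579 / 67335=14.99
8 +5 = 13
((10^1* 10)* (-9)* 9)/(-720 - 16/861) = 1743525/154984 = 11.25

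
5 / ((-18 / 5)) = -25 / 18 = -1.39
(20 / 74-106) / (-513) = 1304 / 6327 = 0.21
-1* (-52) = 52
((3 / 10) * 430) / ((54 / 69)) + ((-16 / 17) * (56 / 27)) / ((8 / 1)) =151093 / 918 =164.59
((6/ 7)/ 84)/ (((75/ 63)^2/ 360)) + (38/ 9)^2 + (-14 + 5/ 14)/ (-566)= 1640173331/ 80230500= 20.44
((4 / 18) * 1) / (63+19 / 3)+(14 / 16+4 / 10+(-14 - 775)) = -614423 / 780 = -787.72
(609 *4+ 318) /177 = 15.56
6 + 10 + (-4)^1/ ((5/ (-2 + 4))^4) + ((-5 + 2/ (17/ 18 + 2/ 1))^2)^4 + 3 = 4727498879778465685396/ 38912306507100625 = 121491.10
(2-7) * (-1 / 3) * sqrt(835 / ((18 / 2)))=5 * sqrt(835) / 9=16.05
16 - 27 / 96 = 15.72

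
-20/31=-0.65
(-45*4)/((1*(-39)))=60/13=4.62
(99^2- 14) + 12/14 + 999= 75508/7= 10786.86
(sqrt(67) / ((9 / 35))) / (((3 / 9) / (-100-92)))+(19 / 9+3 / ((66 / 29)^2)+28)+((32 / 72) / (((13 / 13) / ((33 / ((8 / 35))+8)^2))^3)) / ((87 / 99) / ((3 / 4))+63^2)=74299712983182719075 / 53026947072-2240*sqrt(67)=1401150638.05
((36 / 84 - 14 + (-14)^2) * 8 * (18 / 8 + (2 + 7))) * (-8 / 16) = -57465 / 7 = -8209.29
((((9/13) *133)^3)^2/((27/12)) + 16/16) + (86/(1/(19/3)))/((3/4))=11765893010102869421/43441281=270845903694.76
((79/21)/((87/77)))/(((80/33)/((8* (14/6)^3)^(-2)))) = 2322837/17468523520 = 0.00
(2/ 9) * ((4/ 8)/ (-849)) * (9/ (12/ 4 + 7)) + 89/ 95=151103/ 161310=0.94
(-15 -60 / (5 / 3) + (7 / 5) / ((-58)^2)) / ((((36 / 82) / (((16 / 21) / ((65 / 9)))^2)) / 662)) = -745048334272 / 870540125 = -855.85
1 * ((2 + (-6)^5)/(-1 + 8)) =-7774/7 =-1110.57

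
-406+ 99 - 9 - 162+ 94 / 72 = -17161 / 36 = -476.69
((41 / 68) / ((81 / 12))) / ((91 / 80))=3280 / 41769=0.08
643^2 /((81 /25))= 127607.72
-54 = -54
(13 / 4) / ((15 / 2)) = 13 / 30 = 0.43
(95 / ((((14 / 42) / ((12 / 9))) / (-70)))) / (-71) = 374.65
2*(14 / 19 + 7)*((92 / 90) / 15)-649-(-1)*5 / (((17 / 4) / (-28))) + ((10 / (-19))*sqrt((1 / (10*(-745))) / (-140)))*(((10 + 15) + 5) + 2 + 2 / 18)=-49483439 / 72675-289*sqrt(10430) / 1783530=-680.90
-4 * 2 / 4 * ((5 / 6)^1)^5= -3125 / 3888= -0.80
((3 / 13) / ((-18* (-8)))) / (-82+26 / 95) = -95 / 4844736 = -0.00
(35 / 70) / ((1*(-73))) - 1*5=-731 / 146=-5.01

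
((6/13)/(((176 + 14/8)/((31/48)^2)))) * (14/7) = 961/443664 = 0.00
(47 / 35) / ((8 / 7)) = 47 / 40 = 1.18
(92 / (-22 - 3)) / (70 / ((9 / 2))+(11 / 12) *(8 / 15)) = -414 / 1805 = -0.23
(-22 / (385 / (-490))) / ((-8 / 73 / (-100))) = 25550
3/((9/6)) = 2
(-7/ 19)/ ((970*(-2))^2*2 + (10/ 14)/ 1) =-0.00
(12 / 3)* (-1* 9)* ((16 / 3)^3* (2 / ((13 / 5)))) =-163840 / 39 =-4201.03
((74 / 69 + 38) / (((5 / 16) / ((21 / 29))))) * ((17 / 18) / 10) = 1283296 / 150075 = 8.55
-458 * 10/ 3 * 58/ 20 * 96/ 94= -212512/ 47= -4521.53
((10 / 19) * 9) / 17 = 90 / 323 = 0.28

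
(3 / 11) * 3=9 / 11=0.82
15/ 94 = 0.16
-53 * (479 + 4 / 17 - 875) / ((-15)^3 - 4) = -356584 / 57443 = -6.21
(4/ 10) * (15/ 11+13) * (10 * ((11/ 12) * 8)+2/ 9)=209192/ 495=422.61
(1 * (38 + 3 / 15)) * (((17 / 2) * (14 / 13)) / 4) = 22729 / 260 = 87.42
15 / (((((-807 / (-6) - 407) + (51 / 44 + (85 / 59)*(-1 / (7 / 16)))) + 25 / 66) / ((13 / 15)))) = -708708 / 14951291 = -0.05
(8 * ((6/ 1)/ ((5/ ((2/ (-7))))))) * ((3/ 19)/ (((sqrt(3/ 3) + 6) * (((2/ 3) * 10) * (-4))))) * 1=54/ 23275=0.00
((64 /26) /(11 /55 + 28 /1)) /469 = 0.00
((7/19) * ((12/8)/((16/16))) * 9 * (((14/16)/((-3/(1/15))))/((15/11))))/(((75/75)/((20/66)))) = -49/2280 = -0.02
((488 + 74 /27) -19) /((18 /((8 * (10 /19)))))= 509480 /4617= 110.35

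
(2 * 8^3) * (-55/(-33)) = 5120/3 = 1706.67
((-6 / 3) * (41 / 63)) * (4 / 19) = -328 / 1197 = -0.27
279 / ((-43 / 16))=-4464 / 43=-103.81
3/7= 0.43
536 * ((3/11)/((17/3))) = 4824/187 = 25.80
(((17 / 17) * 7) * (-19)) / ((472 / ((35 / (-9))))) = 4655 / 4248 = 1.10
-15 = -15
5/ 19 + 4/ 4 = 24/ 19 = 1.26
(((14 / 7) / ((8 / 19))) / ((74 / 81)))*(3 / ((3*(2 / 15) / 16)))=23085 / 37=623.92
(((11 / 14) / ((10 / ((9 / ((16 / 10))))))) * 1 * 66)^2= 10673289 / 12544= 850.87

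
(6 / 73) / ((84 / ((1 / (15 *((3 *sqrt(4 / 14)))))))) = sqrt(14) / 91980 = 0.00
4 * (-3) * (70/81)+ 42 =854/27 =31.63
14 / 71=0.20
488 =488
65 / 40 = 13 / 8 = 1.62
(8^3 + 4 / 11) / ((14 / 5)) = 14090 / 77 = 182.99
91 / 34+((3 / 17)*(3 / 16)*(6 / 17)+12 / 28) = 50441 / 16184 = 3.12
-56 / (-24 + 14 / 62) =1736 / 737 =2.36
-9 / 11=-0.82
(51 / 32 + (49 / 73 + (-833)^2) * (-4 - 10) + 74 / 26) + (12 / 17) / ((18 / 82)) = -15045425799971 / 1548768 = -9714447.74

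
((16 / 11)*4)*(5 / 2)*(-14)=-2240 / 11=-203.64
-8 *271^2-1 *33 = -587561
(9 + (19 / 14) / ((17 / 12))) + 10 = 2375 / 119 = 19.96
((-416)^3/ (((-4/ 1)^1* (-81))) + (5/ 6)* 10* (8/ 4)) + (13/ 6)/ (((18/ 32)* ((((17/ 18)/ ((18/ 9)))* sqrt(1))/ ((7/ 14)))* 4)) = -305938654/ 1377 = -222177.67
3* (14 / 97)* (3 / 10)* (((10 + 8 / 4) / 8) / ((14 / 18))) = 243 / 970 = 0.25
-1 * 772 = -772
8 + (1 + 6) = 15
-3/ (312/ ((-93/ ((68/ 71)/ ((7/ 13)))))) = 46221/ 91936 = 0.50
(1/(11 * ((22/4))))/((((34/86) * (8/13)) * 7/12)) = 1677/14399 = 0.12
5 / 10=1 / 2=0.50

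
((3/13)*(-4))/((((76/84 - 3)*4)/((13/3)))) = 21/44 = 0.48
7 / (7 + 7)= 1 / 2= 0.50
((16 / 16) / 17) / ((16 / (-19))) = -19 / 272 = -0.07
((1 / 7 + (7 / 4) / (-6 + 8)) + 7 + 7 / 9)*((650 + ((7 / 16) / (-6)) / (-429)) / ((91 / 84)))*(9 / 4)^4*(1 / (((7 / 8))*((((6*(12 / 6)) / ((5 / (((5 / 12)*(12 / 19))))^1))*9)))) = 141905686707 / 5218304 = 27193.83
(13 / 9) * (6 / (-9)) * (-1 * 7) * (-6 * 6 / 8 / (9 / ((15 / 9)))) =-455 / 81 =-5.62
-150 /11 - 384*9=-38166 /11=-3469.64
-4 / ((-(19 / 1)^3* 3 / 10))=40 / 20577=0.00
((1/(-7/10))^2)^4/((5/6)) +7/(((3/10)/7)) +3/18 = 184.32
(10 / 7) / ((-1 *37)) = -10 / 259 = -0.04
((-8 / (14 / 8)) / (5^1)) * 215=-1376 / 7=-196.57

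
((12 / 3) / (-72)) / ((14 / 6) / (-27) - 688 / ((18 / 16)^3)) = 81 / 704638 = 0.00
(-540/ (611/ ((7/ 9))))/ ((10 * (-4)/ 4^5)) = 10752/ 611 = 17.60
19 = 19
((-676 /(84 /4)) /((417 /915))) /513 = -206180 /1497447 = -0.14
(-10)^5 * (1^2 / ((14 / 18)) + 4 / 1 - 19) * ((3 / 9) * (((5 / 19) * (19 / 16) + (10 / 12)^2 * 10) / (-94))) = -104500000 / 2961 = -35292.13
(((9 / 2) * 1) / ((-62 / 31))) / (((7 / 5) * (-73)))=45 / 2044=0.02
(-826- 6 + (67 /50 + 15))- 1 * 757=-78633 /50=-1572.66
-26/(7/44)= -1144/7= -163.43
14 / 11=1.27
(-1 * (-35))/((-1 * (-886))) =35/886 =0.04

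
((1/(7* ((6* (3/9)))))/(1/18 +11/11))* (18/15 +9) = 459/665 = 0.69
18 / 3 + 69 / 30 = 83 / 10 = 8.30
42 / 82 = 21 / 41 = 0.51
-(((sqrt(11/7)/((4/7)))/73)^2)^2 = -5929/7269949696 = -0.00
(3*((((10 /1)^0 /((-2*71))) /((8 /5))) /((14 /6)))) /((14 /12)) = -135 /27832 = -0.00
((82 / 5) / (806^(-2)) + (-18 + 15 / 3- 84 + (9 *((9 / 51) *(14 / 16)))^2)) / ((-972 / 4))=-985275939437 / 22472640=-43843.36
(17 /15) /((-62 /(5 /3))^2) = 85 /103788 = 0.00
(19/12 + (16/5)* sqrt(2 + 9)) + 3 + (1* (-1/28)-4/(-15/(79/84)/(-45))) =-283/42 + 16* sqrt(11)/5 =3.88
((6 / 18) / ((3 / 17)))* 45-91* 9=-734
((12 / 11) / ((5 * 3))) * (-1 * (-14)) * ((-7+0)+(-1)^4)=-336 / 55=-6.11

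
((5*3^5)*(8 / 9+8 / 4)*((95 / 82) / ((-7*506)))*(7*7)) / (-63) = 0.89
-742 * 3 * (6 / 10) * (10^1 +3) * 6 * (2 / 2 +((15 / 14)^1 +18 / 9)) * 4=-8482968 / 5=-1696593.60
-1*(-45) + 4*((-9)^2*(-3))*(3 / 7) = -371.57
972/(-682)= -1.43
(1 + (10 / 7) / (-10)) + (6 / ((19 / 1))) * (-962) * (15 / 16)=-151059 / 532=-283.95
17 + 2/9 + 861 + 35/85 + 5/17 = 878.93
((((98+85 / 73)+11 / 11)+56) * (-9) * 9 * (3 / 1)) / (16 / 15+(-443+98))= 110.34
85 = 85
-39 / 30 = -13 / 10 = -1.30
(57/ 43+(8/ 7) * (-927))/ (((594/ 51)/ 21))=-1804771/ 946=-1907.79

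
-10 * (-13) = 130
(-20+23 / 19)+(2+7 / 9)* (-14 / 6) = -12964 / 513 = -25.27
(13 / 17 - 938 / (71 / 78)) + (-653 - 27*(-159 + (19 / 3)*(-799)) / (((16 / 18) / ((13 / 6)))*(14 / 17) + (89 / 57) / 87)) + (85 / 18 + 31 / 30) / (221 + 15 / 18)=3705891726737965616 / 9396702682455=394382.14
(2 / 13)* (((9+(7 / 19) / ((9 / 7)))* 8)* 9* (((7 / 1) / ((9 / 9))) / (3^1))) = 177856 / 741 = 240.02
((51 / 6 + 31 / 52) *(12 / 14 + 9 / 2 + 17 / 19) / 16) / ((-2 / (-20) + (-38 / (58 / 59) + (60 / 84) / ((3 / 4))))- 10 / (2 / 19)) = -342170565 / 12765766208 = -0.03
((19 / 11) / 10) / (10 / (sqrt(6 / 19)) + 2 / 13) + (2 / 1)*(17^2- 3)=3211*sqrt(114) / 3531836 + 5050524739 / 8829590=572.01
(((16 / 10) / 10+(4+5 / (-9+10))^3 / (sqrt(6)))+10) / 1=307.77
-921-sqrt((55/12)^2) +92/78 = -48069/52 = -924.40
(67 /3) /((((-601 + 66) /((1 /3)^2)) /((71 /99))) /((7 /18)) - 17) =-33299 /25766337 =-0.00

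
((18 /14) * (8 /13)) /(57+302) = 72 /32669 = 0.00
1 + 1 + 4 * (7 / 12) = 13 / 3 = 4.33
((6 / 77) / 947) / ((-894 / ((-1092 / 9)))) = 52 / 4656399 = 0.00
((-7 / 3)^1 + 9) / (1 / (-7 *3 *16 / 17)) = -2240 / 17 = -131.76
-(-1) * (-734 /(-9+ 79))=-367 /35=-10.49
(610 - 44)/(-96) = -283/48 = -5.90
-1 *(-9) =9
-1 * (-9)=9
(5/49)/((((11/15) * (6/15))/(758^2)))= 107730750/539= 199871.52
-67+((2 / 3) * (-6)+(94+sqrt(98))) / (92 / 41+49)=-137077 / 2101+287 * sqrt(2) / 2101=-65.05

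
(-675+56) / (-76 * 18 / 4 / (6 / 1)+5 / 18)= 11142 / 1021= 10.91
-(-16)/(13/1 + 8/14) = 112/95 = 1.18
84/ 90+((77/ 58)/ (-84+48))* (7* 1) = 7049/ 10440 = 0.68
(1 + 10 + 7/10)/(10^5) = 117/1000000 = 0.00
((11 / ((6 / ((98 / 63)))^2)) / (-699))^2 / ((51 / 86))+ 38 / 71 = 503227900552684 / 940238289232461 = 0.54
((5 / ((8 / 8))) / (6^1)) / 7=5 / 42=0.12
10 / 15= 2 / 3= 0.67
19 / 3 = 6.33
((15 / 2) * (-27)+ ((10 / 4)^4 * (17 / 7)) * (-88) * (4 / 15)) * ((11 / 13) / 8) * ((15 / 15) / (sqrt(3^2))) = -1122055 / 13104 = -85.63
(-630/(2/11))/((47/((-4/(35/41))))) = 345.45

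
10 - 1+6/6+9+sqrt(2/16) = sqrt(2)/4+19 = 19.35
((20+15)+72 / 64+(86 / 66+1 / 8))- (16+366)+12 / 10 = -226543 / 660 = -343.25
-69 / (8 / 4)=-69 / 2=-34.50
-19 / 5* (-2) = 38 / 5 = 7.60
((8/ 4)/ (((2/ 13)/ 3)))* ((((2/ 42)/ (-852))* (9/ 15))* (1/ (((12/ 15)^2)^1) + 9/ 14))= -0.00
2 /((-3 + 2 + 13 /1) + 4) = 1 /8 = 0.12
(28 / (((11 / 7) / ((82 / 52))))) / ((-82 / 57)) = -2793 / 143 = -19.53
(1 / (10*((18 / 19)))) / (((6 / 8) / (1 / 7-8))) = -209 / 189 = -1.11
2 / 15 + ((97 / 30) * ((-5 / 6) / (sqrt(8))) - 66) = -988 / 15 - 97 * sqrt(2) / 144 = -66.82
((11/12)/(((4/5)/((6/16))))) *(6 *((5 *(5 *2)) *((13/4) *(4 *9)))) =482625/32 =15082.03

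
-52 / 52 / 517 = -1 / 517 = -0.00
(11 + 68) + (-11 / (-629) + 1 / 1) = 50331 / 629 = 80.02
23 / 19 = 1.21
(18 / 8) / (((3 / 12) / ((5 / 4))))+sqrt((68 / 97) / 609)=2 * sqrt(1004241) / 59073+45 / 4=11.28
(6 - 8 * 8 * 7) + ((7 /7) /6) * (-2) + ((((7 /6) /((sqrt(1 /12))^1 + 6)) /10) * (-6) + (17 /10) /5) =-28582429 /64650 + 7 * sqrt(3) /2155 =-442.10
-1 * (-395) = 395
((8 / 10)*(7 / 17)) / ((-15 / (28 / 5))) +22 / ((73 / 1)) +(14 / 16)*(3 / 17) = 1239019 / 3723000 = 0.33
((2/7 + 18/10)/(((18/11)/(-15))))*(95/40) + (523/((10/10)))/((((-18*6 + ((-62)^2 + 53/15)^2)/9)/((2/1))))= -50816786216333/1119137399184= -45.41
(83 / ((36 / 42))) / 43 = 581 / 258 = 2.25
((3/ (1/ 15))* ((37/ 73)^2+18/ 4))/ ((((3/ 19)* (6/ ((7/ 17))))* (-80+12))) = -1.37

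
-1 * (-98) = 98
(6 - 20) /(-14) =1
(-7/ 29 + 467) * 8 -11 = 107969/ 29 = 3723.07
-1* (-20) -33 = -13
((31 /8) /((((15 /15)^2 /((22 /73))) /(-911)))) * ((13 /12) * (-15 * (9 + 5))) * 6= 424038615 /292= 1452187.04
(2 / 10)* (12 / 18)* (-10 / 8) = -1 / 6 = -0.17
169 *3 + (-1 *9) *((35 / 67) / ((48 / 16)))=33864 / 67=505.43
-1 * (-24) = 24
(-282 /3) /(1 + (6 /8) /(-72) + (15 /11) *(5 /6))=-44.22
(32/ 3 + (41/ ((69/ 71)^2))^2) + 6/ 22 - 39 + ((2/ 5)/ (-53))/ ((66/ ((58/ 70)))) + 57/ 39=5077908732414101/ 2733088114575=1857.94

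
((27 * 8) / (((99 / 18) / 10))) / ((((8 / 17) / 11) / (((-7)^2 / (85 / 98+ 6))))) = 44082360 / 673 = 65501.28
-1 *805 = -805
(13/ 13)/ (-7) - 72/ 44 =-137/ 77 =-1.78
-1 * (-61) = 61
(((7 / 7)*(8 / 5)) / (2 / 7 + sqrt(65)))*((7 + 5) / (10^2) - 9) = 24864 / 397625 - 87024*sqrt(65) / 397625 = -1.70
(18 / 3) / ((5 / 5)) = 6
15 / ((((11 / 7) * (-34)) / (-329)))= 92.37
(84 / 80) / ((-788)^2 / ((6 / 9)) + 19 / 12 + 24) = 9 / 7983785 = 0.00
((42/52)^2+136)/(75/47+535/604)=655599569/11905205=55.07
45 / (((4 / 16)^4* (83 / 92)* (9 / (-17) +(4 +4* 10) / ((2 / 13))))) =783360 / 17513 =44.73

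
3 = 3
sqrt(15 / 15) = 1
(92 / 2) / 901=46 / 901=0.05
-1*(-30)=30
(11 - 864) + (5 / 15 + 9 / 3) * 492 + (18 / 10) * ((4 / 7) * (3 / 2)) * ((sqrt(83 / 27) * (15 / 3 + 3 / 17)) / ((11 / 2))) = 96 * sqrt(249) / 595 + 787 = 789.55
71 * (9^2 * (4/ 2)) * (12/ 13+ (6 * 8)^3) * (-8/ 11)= -132292139328/ 143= -925119855.44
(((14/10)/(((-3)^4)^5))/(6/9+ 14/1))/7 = 1/255697522740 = 0.00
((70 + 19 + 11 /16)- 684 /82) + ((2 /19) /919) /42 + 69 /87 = 572981249839 /6975739344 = 82.14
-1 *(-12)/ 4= 3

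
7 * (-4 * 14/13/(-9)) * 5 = 1960/117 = 16.75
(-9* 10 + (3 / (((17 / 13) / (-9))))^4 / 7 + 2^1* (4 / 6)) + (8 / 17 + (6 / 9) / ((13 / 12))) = 589964021833 / 22801233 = 25874.22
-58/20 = -29/10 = -2.90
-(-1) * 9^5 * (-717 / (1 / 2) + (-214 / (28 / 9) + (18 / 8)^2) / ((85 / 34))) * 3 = -72392361579 / 280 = -258544148.50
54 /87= 18 /29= 0.62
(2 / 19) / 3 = 2 / 57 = 0.04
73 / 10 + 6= 133 / 10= 13.30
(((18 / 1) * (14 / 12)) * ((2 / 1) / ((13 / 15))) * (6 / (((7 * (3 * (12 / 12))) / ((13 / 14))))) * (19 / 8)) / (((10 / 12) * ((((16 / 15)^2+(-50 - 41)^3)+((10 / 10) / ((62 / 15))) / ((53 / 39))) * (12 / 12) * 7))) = -189643275 / 27300435554441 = -0.00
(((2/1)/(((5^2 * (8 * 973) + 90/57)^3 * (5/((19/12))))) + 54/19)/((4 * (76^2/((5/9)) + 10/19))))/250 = 81886987903812961816099/299568684274220871615732000000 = 0.00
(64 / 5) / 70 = 32 / 175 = 0.18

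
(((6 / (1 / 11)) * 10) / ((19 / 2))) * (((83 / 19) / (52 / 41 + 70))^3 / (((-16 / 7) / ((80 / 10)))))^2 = 4185337301783896914618655 / 92726790035015571373047161376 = 0.00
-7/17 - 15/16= -367/272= -1.35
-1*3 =-3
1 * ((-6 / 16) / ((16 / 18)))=-27 / 64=-0.42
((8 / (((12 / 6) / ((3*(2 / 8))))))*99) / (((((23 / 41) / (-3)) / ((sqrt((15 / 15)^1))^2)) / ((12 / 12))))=-36531 / 23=-1588.30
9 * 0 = 0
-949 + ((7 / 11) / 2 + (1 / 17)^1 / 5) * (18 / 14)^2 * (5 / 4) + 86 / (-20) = -349153631 / 366520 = -952.62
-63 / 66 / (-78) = 7 / 572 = 0.01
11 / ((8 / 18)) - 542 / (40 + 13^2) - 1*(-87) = 109.16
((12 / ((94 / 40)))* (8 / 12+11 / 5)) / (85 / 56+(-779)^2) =38528 / 1597209507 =0.00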